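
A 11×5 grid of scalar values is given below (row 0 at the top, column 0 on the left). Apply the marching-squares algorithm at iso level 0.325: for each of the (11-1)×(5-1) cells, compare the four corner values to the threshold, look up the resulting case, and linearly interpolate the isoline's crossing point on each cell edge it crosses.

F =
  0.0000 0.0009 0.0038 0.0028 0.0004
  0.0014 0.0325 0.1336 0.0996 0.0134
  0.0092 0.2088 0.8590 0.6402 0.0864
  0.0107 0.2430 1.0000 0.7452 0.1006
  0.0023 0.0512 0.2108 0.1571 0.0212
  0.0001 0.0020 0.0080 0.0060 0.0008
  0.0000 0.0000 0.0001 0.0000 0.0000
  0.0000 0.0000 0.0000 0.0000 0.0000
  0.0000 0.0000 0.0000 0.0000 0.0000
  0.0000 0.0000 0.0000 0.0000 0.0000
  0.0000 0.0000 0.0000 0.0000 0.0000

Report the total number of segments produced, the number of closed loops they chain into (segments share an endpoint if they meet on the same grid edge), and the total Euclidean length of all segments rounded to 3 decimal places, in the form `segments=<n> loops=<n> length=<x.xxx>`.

cell (1,1): code 0100 → (1.264,2.000)–(2.000,1.179)
cell (1,2): code 1100 → (1.417,3.000)–(1.264,2.000)
cell (1,3): code 1000 → (2.000,3.569)–(1.417,3.000)
cell (2,1): code 0110 → (2.000,1.179)–(3.000,1.108)
cell (2,3): code 1001 → (3.000,3.652)–(2.000,3.569)
cell (3,1): code 0010 → (3.000,1.108)–(3.855,2.000)
cell (3,2): code 0011 → (3.855,2.000)–(3.715,3.000)
cell (3,3): code 0001 → (3.715,3.000)–(3.000,3.652)
total: 8 segments, chained into 1 closed loop(s), length Σ = 8.147872

segments=8 loops=1 length=8.148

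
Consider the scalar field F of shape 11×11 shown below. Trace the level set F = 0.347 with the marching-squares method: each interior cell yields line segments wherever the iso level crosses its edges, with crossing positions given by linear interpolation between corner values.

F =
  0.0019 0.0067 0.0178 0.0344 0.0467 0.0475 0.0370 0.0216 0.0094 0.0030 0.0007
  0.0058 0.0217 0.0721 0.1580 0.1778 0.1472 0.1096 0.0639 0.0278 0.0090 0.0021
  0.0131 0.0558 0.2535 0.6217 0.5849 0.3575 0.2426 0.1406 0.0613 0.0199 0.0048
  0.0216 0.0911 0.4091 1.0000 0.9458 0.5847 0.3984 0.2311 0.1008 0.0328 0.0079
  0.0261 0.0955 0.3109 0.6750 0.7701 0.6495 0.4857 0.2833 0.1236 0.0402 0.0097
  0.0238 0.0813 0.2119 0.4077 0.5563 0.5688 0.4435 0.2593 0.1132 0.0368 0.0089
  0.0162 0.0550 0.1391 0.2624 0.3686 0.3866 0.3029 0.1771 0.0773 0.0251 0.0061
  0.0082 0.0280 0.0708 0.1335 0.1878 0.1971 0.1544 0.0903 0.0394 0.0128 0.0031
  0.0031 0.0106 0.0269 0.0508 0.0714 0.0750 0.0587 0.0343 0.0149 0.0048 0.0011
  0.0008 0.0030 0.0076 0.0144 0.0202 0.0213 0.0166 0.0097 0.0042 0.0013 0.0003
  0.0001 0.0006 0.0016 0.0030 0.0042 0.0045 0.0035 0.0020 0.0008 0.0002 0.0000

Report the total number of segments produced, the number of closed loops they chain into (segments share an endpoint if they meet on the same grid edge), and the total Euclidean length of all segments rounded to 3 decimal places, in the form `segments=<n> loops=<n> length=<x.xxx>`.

cell (1,2): code 0100 → (1.408,3.000)–(2.000,2.254)
cell (1,3): code 1100 → (1.416,4.000)–(1.408,3.000)
cell (1,4): code 1100 → (1.950,5.000)–(1.416,4.000)
cell (1,5): code 1000 → (2.000,5.091)–(1.950,5.000)
cell (2,1): code 0100 → (2.601,2.000)–(3.000,1.805)
cell (2,2): code 1110 → (2.000,2.254)–(2.601,2.000)
cell (2,5): code 1101 → (2.670,6.000)–(2.000,5.091)
cell (2,6): code 1000 → (3.000,6.307)–(2.670,6.000)
cell (3,1): code 0010 → (3.000,1.805)–(3.632,2.000)
cell (3,2): code 0111 → (3.632,2.000)–(4.000,2.099)
cell (3,6): code 1001 → (4.000,6.685)–(3.000,6.307)
cell (4,2): code 0110 → (4.000,2.099)–(5.000,2.690)
cell (4,6): code 1001 → (5.000,6.524)–(4.000,6.685)
cell (5,2): code 0010 → (5.000,2.690)–(5.418,3.000)
cell (5,3): code 0111 → (5.418,3.000)–(6.000,3.797)
cell (5,5): code 1011 → (6.000,5.473)–(5.686,6.000)
cell (5,6): code 0001 → (5.686,6.000)–(5.000,6.524)
cell (6,3): code 0010 → (6.000,3.797)–(6.119,4.000)
cell (6,4): code 0011 → (6.119,4.000)–(6.209,5.000)
cell (6,5): code 0001 → (6.209,5.000)–(6.000,5.473)
total: 20 segments, chained into 1 closed loop(s), length Σ = 14.893902

segments=20 loops=1 length=14.894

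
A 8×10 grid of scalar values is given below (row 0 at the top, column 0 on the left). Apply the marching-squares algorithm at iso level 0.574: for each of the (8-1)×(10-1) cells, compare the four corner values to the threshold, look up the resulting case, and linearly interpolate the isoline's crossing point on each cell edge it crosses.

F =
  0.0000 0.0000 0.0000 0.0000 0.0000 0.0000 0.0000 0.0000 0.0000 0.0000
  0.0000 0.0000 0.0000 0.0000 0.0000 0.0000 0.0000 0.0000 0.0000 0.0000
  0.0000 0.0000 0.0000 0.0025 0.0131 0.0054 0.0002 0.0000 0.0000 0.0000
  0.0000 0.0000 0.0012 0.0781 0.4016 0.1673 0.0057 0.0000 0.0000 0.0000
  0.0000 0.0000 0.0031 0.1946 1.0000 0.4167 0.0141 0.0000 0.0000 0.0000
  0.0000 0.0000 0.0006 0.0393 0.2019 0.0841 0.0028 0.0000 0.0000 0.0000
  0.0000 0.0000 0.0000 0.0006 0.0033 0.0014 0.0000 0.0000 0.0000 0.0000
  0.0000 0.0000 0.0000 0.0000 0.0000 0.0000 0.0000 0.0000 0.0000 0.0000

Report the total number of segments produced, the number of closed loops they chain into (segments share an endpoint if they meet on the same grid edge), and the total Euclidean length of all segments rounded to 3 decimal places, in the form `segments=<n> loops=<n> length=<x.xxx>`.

segments=4 loops=1 length=3.563

cell (3,3): code 0100 → (3.288,4.000)–(4.000,3.471)
cell (3,4): code 1000 → (4.000,4.730)–(3.288,4.000)
cell (4,3): code 0010 → (4.000,3.471)–(4.534,4.000)
cell (4,4): code 0001 → (4.534,4.000)–(4.000,4.730)
total: 4 segments, chained into 1 closed loop(s), length Σ = 3.562817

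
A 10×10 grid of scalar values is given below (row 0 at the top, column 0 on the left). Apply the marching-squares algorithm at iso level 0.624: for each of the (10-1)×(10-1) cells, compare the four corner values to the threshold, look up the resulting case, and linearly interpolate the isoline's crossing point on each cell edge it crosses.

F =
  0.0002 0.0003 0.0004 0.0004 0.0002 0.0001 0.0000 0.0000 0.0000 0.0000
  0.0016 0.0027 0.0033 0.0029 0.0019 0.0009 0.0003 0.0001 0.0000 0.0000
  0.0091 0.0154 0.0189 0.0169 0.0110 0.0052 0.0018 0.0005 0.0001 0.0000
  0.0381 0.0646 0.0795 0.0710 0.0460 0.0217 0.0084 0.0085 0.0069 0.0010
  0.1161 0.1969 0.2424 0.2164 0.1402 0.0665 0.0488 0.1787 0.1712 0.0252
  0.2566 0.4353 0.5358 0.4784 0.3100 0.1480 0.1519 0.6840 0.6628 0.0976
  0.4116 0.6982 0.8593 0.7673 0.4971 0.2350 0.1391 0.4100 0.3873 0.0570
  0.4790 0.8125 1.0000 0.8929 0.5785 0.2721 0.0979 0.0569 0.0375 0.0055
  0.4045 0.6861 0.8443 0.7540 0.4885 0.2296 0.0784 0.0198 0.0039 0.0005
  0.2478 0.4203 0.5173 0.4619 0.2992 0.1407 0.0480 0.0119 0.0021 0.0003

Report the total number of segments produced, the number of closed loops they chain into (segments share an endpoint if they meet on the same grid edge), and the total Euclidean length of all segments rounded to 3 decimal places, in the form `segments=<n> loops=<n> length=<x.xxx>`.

cell (4,6): code 0100 → (4.881,7.000)–(5.000,6.887)
cell (4,7): code 1100 → (4.921,8.000)–(4.881,7.000)
cell (4,8): code 1000 → (5.000,8.069)–(4.921,8.000)
cell (5,0): code 0100 → (5.718,1.000)–(6.000,0.741)
cell (5,1): code 1100 → (5.273,2.000)–(5.718,1.000)
cell (5,2): code 1100 → (5.504,3.000)–(5.273,2.000)
cell (5,3): code 1000 → (6.000,3.530)–(5.504,3.000)
cell (5,6): code 0010 → (5.000,6.887)–(5.219,7.000)
cell (5,7): code 0011 → (5.219,7.000)–(5.141,8.000)
cell (5,8): code 0001 → (5.141,8.000)–(5.000,8.069)
cell (6,0): code 0110 → (6.000,0.741)–(7.000,0.435)
cell (6,3): code 1001 → (7.000,3.855)–(6.000,3.530)
cell (7,0): code 0110 → (7.000,0.435)–(8.000,0.779)
cell (7,3): code 1001 → (8.000,3.490)–(7.000,3.855)
cell (8,0): code 0010 → (8.000,0.779)–(8.234,1.000)
cell (8,1): code 0011 → (8.234,1.000)–(8.674,2.000)
cell (8,2): code 0011 → (8.674,2.000)–(8.445,3.000)
cell (8,3): code 0001 → (8.445,3.000)–(8.000,3.490)
total: 18 segments, chained into 2 closed loop(s), length Σ = 13.226457

segments=18 loops=2 length=13.226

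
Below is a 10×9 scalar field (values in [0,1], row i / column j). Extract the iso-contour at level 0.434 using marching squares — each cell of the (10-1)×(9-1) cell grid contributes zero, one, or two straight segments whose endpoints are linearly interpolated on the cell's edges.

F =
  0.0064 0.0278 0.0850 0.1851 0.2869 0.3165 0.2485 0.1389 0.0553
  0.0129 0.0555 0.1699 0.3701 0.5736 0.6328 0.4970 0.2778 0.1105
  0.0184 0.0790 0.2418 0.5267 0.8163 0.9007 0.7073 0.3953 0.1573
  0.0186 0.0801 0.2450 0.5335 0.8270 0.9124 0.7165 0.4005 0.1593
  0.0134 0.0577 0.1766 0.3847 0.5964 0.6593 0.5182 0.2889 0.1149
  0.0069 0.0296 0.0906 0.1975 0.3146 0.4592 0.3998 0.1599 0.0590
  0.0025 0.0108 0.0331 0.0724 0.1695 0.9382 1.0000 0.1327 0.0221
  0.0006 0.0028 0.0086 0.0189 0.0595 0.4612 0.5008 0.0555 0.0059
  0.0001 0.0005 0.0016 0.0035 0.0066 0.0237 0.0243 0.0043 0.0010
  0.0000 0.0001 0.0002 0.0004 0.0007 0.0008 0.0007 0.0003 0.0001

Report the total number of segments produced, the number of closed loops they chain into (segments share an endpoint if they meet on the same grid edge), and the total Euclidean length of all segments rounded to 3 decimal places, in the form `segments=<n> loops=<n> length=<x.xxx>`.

segments=24 loops=1 length=19.688

cell (0,3): code 0100 → (0.513,4.000)–(1.000,3.314)
cell (0,4): code 1100 → (0.371,5.000)–(0.513,4.000)
cell (0,5): code 1100 → (0.746,6.000)–(0.371,5.000)
cell (0,6): code 1000 → (1.000,6.287)–(0.746,6.000)
cell (1,2): code 0100 → (1.408,3.000)–(2.000,2.675)
cell (1,3): code 1110 → (1.000,3.314)–(1.408,3.000)
cell (1,6): code 1001 → (2.000,6.876)–(1.000,6.287)
cell (2,2): code 0110 → (2.000,2.675)–(3.000,2.655)
cell (2,6): code 1001 → (3.000,6.894)–(2.000,6.876)
cell (3,2): code 0010 → (3.000,2.655)–(3.669,3.000)
cell (3,3): code 0111 → (3.669,3.000)–(4.000,3.233)
cell (3,6): code 1001 → (4.000,6.367)–(3.000,6.894)
cell (4,3): code 0010 → (4.000,3.233)–(4.576,4.000)
cell (4,4): code 0111 → (4.576,4.000)–(5.000,4.826)
cell (4,5): code 1011 → (5.000,5.424)–(4.711,6.000)
cell (4,6): code 0001 → (4.711,6.000)–(4.000,6.367)
cell (5,4): code 0110 → (5.000,4.826)–(6.000,4.344)
cell (5,5): code 1101 → (5.057,6.000)–(5.000,5.424)
cell (5,6): code 1000 → (6.000,6.653)–(5.057,6.000)
cell (6,4): code 0110 → (6.000,4.344)–(7.000,4.932)
cell (6,6): code 1001 → (7.000,6.150)–(6.000,6.653)
cell (7,4): code 0010 → (7.000,4.932)–(7.062,5.000)
cell (7,5): code 0011 → (7.062,5.000)–(7.140,6.000)
cell (7,6): code 0001 → (7.140,6.000)–(7.000,6.150)
total: 24 segments, chained into 1 closed loop(s), length Σ = 19.688179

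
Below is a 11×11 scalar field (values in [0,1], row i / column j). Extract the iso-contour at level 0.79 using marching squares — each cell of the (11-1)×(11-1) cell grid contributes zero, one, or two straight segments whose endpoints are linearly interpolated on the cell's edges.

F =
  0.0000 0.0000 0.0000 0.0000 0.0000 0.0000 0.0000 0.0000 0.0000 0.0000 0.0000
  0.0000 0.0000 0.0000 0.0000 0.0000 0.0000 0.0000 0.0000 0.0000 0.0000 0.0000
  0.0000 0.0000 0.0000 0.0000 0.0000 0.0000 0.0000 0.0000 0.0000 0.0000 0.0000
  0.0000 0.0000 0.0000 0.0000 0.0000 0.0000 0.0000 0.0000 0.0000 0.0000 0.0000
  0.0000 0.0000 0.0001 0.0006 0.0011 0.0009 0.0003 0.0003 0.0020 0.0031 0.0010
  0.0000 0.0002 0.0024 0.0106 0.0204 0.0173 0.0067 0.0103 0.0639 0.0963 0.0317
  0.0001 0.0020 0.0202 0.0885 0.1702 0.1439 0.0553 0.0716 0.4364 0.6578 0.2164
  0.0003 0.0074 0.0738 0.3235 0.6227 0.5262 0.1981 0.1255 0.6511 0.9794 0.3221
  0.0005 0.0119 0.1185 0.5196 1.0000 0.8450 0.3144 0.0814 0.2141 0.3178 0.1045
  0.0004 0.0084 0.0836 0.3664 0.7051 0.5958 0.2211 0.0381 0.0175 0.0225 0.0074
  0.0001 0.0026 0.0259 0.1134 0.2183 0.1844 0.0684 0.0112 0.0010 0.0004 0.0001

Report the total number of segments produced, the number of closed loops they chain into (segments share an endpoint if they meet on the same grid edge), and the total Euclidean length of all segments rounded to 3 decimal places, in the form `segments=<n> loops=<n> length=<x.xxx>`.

cell (6,8): code 0100 → (6.411,9.000)–(7.000,8.423)
cell (6,9): code 1000 → (7.000,9.288)–(6.411,9.000)
cell (7,3): code 0100 → (7.443,4.000)–(8.000,3.563)
cell (7,4): code 1100 → (7.827,5.000)–(7.443,4.000)
cell (7,5): code 1000 → (8.000,5.104)–(7.827,5.000)
cell (7,8): code 0010 → (7.000,8.423)–(7.286,9.000)
cell (7,9): code 0001 → (7.286,9.000)–(7.000,9.288)
cell (8,3): code 0010 → (8.000,3.563)–(8.712,4.000)
cell (8,4): code 0011 → (8.712,4.000)–(8.221,5.000)
cell (8,5): code 0001 → (8.221,5.000)–(8.000,5.104)
total: 10 segments, chained into 2 closed loop(s), length Σ = 6.704111

segments=10 loops=2 length=6.704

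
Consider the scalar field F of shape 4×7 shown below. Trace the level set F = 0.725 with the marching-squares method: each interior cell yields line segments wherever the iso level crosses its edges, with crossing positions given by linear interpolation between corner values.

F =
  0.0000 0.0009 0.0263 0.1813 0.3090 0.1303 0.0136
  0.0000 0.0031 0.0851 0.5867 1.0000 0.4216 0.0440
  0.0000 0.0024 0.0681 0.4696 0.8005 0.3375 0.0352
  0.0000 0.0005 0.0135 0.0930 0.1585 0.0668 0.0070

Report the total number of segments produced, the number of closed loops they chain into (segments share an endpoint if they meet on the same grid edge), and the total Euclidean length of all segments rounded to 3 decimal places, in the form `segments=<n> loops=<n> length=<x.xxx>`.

cell (0,3): code 0100 → (0.602,4.000)–(1.000,3.335)
cell (0,4): code 1000 → (1.000,4.475)–(0.602,4.000)
cell (1,3): code 0110 → (1.000,3.335)–(2.000,3.772)
cell (1,4): code 1001 → (2.000,4.163)–(1.000,4.475)
cell (2,3): code 0010 → (2.000,3.772)–(2.118,4.000)
cell (2,4): code 0001 → (2.118,4.000)–(2.000,4.163)
total: 6 segments, chained into 1 closed loop(s), length Σ = 3.992135

segments=6 loops=1 length=3.992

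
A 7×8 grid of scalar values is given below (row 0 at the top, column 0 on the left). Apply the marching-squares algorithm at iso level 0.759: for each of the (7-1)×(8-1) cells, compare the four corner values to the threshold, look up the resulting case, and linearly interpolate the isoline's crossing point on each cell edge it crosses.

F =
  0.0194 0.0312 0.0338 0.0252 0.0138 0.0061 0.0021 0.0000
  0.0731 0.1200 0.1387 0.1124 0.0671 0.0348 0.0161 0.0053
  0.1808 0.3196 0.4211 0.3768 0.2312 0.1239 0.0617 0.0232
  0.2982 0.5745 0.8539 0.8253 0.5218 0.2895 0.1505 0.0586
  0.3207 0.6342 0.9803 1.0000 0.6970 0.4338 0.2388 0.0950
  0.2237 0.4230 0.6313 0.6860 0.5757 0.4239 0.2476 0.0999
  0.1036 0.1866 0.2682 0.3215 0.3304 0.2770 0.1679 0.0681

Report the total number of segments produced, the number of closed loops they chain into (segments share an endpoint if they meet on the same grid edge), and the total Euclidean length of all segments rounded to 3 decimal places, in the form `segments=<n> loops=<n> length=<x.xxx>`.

segments=8 loops=1 length=6.884

cell (2,1): code 0100 → (2.781,2.000)–(3.000,1.660)
cell (2,2): code 1100 → (2.852,3.000)–(2.781,2.000)
cell (2,3): code 1000 → (3.000,3.218)–(2.852,3.000)
cell (3,1): code 0110 → (3.000,1.660)–(4.000,1.361)
cell (3,3): code 1001 → (4.000,3.795)–(3.000,3.218)
cell (4,1): code 0010 → (4.000,1.361)–(4.634,2.000)
cell (4,2): code 0011 → (4.634,2.000)–(4.768,3.000)
cell (4,3): code 0001 → (4.768,3.000)–(4.000,3.795)
total: 8 segments, chained into 1 closed loop(s), length Σ = 6.883735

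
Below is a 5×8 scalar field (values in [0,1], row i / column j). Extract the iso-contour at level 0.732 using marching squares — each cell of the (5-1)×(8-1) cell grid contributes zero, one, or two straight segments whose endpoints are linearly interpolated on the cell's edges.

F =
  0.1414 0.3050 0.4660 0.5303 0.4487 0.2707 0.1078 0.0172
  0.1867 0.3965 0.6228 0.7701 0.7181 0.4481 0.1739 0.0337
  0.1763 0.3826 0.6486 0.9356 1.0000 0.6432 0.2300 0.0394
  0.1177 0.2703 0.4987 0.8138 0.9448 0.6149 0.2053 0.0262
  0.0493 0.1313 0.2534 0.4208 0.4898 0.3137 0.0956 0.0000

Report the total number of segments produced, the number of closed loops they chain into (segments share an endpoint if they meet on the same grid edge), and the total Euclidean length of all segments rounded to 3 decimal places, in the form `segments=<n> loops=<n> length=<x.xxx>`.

segments=10 loops=1 length=7.898

cell (0,2): code 0100 → (0.841,3.000)–(1.000,2.741)
cell (0,3): code 1000 → (1.000,3.733)–(0.841,3.000)
cell (1,2): code 0110 → (1.000,2.741)–(2.000,2.291)
cell (1,3): code 1101 → (1.049,4.000)–(1.000,3.733)
cell (1,4): code 1000 → (2.000,4.751)–(1.049,4.000)
cell (2,2): code 0110 → (2.000,2.291)–(3.000,2.740)
cell (2,4): code 1001 → (3.000,4.645)–(2.000,4.751)
cell (3,2): code 0010 → (3.000,2.740)–(3.208,3.000)
cell (3,3): code 0011 → (3.208,3.000)–(3.468,4.000)
cell (3,4): code 0001 → (3.468,4.000)–(3.000,4.645)
total: 10 segments, chained into 1 closed loop(s), length Σ = 7.898344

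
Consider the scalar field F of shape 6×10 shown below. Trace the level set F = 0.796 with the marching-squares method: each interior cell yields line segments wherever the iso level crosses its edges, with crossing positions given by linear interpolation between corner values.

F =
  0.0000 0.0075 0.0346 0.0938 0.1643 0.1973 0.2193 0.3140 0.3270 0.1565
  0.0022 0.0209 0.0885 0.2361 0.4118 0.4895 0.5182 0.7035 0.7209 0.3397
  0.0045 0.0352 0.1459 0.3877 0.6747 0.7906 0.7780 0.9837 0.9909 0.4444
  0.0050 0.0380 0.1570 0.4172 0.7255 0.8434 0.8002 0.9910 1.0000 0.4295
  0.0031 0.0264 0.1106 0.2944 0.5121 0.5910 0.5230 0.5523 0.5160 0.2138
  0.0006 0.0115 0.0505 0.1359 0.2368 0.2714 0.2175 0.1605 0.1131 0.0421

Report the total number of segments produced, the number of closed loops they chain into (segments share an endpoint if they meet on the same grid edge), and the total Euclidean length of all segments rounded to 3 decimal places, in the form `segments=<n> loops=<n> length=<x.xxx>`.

segments=12 loops=1 length=11.063

cell (1,6): code 0100 → (1.330,7.000)–(2.000,6.088)
cell (1,7): code 1100 → (1.278,8.000)–(1.330,7.000)
cell (1,8): code 1000 → (2.000,8.357)–(1.278,8.000)
cell (2,4): code 0100 → (2.102,5.000)–(3.000,4.598)
cell (2,5): code 1100 → (2.811,6.000)–(2.102,5.000)
cell (2,6): code 1110 → (2.000,6.088)–(2.811,6.000)
cell (2,8): code 1001 → (3.000,8.358)–(2.000,8.357)
cell (3,4): code 0010 → (3.000,4.598)–(3.188,5.000)
cell (3,5): code 0011 → (3.188,5.000)–(3.015,6.000)
cell (3,6): code 0011 → (3.015,6.000)–(3.444,7.000)
cell (3,7): code 0011 → (3.444,7.000)–(3.421,8.000)
cell (3,8): code 0001 → (3.421,8.000)–(3.000,8.358)
total: 12 segments, chained into 1 closed loop(s), length Σ = 11.063007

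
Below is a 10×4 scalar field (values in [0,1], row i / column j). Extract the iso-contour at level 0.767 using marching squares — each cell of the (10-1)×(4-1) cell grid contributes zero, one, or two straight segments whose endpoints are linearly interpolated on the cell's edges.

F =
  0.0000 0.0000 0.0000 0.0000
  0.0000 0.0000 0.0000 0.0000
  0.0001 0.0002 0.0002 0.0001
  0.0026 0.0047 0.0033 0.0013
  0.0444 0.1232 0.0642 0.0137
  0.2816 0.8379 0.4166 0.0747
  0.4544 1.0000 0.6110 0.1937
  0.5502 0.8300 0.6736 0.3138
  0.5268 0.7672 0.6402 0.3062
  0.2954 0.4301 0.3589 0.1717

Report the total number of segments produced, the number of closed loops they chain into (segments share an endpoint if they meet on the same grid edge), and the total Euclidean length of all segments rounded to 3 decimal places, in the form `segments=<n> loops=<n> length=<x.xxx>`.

segments=10 loops=1 length=6.634

cell (4,0): code 0100 → (4.901,1.000)–(5.000,0.873)
cell (4,1): code 1000 → (5.000,1.168)–(4.901,1.000)
cell (5,0): code 0110 → (5.000,0.873)–(6.000,0.573)
cell (5,1): code 1001 → (6.000,1.599)–(5.000,1.168)
cell (6,0): code 0110 → (6.000,0.573)–(7.000,0.775)
cell (6,1): code 1001 → (7.000,1.403)–(6.000,1.599)
cell (7,0): code 0110 → (7.000,0.775)–(8.000,0.999)
cell (7,1): code 1001 → (8.000,1.002)–(7.000,1.403)
cell (8,0): code 0010 → (8.000,0.999)–(8.001,1.000)
cell (8,1): code 0001 → (8.001,1.000)–(8.000,1.002)
total: 10 segments, chained into 1 closed loop(s), length Σ = 6.633861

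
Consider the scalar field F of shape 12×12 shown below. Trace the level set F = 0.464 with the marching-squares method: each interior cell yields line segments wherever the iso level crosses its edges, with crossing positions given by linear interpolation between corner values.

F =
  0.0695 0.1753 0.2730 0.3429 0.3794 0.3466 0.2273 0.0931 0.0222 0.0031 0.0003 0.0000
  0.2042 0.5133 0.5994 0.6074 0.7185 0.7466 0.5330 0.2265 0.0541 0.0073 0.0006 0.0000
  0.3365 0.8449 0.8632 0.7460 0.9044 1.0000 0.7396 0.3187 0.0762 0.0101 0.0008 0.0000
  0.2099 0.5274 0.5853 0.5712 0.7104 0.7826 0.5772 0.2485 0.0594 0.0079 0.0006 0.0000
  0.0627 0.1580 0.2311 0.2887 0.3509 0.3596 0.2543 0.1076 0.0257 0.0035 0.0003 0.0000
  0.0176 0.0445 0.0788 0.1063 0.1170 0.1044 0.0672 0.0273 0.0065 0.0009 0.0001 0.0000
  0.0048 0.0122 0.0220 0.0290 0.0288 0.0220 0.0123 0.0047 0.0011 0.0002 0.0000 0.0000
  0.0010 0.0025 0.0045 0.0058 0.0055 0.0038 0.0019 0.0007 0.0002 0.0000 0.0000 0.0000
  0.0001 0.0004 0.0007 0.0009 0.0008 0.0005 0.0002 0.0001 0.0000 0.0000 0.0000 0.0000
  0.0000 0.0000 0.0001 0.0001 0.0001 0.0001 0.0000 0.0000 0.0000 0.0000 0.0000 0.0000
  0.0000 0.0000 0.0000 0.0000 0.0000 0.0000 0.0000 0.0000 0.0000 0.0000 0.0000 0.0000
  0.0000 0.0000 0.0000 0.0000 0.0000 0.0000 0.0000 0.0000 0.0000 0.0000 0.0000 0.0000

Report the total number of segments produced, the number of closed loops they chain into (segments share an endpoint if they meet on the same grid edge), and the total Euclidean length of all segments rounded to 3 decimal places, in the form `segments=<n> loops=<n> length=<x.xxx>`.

cell (0,0): code 0100 → (0.854,1.000)–(1.000,0.841)
cell (0,1): code 1100 → (0.585,2.000)–(0.854,1.000)
cell (0,2): code 1100 → (0.458,3.000)–(0.585,2.000)
cell (0,3): code 1100 → (0.249,4.000)–(0.458,3.000)
cell (0,4): code 1100 → (0.293,5.000)–(0.249,4.000)
cell (0,5): code 1100 → (0.774,6.000)–(0.293,5.000)
cell (0,6): code 1000 → (1.000,6.225)–(0.774,6.000)
cell (1,0): code 0110 → (1.000,0.841)–(2.000,0.251)
cell (1,6): code 1001 → (2.000,6.655)–(1.000,6.225)
cell (2,0): code 0110 → (2.000,0.251)–(3.000,0.800)
cell (2,6): code 1001 → (3.000,6.344)–(2.000,6.655)
cell (3,0): code 0010 → (3.000,0.800)–(3.172,1.000)
cell (3,1): code 0011 → (3.172,1.000)–(3.342,2.000)
cell (3,2): code 0011 → (3.342,2.000)–(3.379,3.000)
cell (3,3): code 0011 → (3.379,3.000)–(3.685,4.000)
cell (3,4): code 0011 → (3.685,4.000)–(3.753,5.000)
cell (3,5): code 0011 → (3.753,5.000)–(3.351,6.000)
cell (3,6): code 0001 → (3.351,6.000)–(3.000,6.344)
total: 18 segments, chained into 1 closed loop(s), length Σ = 16.043960

segments=18 loops=1 length=16.044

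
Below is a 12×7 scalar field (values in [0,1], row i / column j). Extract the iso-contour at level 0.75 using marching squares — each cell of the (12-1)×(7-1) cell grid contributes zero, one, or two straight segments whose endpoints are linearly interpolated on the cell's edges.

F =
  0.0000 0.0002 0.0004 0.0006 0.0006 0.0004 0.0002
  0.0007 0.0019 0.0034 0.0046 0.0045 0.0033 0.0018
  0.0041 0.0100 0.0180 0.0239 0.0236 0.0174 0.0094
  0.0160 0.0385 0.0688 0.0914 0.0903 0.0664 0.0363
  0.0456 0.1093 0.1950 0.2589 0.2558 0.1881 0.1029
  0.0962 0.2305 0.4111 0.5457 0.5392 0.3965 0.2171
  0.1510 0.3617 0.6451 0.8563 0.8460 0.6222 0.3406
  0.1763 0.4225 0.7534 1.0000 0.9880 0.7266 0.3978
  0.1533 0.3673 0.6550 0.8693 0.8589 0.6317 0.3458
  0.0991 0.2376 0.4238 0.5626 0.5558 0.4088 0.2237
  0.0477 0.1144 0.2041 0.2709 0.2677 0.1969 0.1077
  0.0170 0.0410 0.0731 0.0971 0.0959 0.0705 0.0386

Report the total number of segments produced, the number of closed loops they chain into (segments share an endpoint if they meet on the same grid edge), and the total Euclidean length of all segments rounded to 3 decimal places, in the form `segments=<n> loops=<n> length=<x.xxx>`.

segments=12 loops=1 length=8.837

cell (5,2): code 0100 → (5.658,3.000)–(6.000,2.497)
cell (5,3): code 1100 → (5.687,4.000)–(5.658,3.000)
cell (5,4): code 1000 → (6.000,4.429)–(5.687,4.000)
cell (6,1): code 0100 → (6.969,2.000)–(7.000,1.990)
cell (6,2): code 1110 → (6.000,2.497)–(6.969,2.000)
cell (6,4): code 1001 → (7.000,4.910)–(6.000,4.429)
cell (7,1): code 0010 → (7.000,1.990)–(7.035,2.000)
cell (7,2): code 0111 → (7.035,2.000)–(8.000,2.443)
cell (7,4): code 1001 → (8.000,4.479)–(7.000,4.910)
cell (8,2): code 0010 → (8.000,2.443)–(8.389,3.000)
cell (8,3): code 0011 → (8.389,3.000)–(8.359,4.000)
cell (8,4): code 0001 → (8.359,4.000)–(8.000,4.479)
total: 12 segments, chained into 1 closed loop(s), length Σ = 8.837484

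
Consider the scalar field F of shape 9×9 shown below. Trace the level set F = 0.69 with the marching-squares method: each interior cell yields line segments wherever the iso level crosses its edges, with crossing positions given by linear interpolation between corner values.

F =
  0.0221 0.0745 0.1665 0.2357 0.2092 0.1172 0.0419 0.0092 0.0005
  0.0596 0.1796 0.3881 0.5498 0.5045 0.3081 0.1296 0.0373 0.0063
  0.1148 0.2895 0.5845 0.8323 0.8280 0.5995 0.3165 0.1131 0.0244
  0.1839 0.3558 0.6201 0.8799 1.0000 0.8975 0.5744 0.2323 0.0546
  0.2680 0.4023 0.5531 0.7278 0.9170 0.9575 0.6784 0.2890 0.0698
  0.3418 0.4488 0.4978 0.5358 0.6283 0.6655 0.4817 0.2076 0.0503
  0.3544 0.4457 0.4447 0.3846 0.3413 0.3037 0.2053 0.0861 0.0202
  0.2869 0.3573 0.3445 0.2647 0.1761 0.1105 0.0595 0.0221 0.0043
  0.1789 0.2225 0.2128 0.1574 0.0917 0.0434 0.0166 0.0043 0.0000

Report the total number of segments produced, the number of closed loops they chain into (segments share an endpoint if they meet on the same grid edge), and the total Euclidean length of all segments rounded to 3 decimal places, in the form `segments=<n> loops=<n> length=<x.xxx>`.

segments=12 loops=1 length=10.926

cell (1,2): code 0100 → (1.496,3.000)–(2.000,2.426)
cell (1,3): code 1100 → (1.573,4.000)–(1.496,3.000)
cell (1,4): code 1000 → (2.000,4.604)–(1.573,4.000)
cell (2,2): code 0110 → (2.000,2.426)–(3.000,2.269)
cell (2,4): code 1101 → (2.304,5.000)–(2.000,4.604)
cell (2,5): code 1000 → (3.000,5.642)–(2.304,5.000)
cell (3,2): code 0110 → (3.000,2.269)–(4.000,2.784)
cell (3,5): code 1001 → (4.000,5.958)–(3.000,5.642)
cell (4,2): code 0010 → (4.000,2.784)–(4.197,3.000)
cell (4,3): code 0011 → (4.197,3.000)–(4.786,4.000)
cell (4,4): code 0011 → (4.786,4.000)–(4.916,5.000)
cell (4,5): code 0001 → (4.916,5.000)–(4.000,5.958)
total: 12 segments, chained into 1 closed loop(s), length Σ = 10.925759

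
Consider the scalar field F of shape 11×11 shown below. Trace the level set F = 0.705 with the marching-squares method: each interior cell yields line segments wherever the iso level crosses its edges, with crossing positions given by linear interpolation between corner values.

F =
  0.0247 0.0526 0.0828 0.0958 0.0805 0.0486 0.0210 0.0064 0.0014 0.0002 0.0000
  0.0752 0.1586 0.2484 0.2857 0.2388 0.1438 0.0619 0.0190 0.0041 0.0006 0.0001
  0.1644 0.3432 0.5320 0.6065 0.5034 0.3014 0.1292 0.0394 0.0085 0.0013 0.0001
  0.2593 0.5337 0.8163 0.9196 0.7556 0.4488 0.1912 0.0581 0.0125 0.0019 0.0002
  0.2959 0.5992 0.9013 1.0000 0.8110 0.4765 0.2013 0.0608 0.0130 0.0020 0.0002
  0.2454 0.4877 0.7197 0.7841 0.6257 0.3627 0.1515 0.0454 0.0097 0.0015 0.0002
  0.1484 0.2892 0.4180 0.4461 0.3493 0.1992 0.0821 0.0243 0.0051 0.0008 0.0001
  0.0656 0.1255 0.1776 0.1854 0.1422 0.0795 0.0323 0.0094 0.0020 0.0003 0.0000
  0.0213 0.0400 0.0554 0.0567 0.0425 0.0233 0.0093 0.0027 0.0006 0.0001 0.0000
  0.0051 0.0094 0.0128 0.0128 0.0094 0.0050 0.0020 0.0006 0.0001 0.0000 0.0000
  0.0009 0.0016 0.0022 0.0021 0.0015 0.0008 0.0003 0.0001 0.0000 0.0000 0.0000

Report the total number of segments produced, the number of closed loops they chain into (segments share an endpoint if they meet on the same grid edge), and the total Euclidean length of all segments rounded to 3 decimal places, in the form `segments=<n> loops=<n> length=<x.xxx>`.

segments=12 loops=1 length=9.133

cell (2,1): code 0100 → (2.609,2.000)–(3.000,1.606)
cell (2,2): code 1100 → (2.315,3.000)–(2.609,2.000)
cell (2,3): code 1100 → (2.799,4.000)–(2.315,3.000)
cell (2,4): code 1000 → (3.000,4.165)–(2.799,4.000)
cell (3,1): code 0110 → (3.000,1.606)–(4.000,1.350)
cell (3,4): code 1001 → (4.000,4.317)–(3.000,4.165)
cell (4,1): code 0110 → (4.000,1.350)–(5.000,1.937)
cell (4,3): code 1011 → (5.000,3.499)–(4.572,4.000)
cell (4,4): code 0001 → (4.572,4.000)–(4.000,4.317)
cell (5,1): code 0010 → (5.000,1.937)–(5.049,2.000)
cell (5,2): code 0011 → (5.049,2.000)–(5.234,3.000)
cell (5,3): code 0001 → (5.234,3.000)–(5.000,3.499)
total: 12 segments, chained into 1 closed loop(s), length Σ = 9.132629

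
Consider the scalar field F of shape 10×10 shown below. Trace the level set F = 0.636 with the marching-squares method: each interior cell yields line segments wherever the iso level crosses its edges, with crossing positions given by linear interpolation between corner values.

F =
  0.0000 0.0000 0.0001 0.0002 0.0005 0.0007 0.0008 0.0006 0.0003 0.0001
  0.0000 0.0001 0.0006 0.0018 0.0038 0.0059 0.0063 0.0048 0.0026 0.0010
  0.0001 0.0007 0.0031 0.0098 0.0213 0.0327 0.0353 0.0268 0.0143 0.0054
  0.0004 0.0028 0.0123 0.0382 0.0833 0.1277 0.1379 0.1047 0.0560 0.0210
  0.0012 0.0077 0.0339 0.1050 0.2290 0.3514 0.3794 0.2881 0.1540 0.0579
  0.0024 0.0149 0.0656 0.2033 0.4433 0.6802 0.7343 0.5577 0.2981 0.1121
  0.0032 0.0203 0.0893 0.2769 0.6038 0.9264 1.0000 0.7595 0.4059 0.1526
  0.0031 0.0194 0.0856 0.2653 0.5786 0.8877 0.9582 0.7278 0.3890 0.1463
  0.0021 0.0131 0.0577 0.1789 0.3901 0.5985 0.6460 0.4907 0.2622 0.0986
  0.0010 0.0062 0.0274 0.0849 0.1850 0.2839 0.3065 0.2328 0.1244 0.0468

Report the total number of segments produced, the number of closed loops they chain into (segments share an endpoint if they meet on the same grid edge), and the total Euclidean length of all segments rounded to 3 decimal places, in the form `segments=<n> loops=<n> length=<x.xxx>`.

segments=14 loops=1 length=10.257

cell (4,4): code 0100 → (4.866,5.000)–(5.000,4.813)
cell (4,5): code 1100 → (4.723,6.000)–(4.866,5.000)
cell (4,6): code 1000 → (5.000,6.557)–(4.723,6.000)
cell (5,4): code 0110 → (5.000,4.813)–(6.000,4.100)
cell (5,6): code 1101 → (5.388,7.000)–(5.000,6.557)
cell (5,7): code 1000 → (6.000,7.349)–(5.388,7.000)
cell (6,4): code 0110 → (6.000,4.100)–(7.000,4.186)
cell (6,7): code 1001 → (7.000,7.271)–(6.000,7.349)
cell (7,4): code 0010 → (7.000,4.186)–(7.870,5.000)
cell (7,5): code 0111 → (7.870,5.000)–(8.000,5.789)
cell (7,6): code 1011 → (8.000,6.064)–(7.387,7.000)
cell (7,7): code 0001 → (7.387,7.000)–(7.000,7.271)
cell (8,5): code 0010 → (8.000,5.789)–(8.029,6.000)
cell (8,6): code 0001 → (8.029,6.000)–(8.000,6.064)
total: 14 segments, chained into 1 closed loop(s), length Σ = 10.257199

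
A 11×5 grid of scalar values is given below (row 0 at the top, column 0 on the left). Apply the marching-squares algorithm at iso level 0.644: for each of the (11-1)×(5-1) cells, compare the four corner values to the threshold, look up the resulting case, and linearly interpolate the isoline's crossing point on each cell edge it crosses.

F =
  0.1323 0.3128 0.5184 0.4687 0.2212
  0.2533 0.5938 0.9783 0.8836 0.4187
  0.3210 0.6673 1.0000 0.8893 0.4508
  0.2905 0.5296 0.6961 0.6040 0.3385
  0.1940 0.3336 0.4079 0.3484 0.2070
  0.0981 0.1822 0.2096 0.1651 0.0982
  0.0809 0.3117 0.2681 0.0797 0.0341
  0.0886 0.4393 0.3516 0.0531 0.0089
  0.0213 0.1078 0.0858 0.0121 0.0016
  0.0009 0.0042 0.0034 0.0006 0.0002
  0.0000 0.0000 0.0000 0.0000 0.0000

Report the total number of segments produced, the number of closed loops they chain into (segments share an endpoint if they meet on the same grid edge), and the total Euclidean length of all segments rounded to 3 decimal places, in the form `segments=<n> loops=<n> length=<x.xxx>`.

segments=12 loops=1 length=8.636

cell (0,1): code 0100 → (0.273,2.000)–(1.000,1.131)
cell (0,2): code 1100 → (0.423,3.000)–(0.273,2.000)
cell (0,3): code 1000 → (1.000,3.515)–(0.423,3.000)
cell (1,0): code 0100 → (1.683,1.000)–(2.000,0.933)
cell (1,1): code 1110 → (1.000,1.131)–(1.683,1.000)
cell (1,3): code 1001 → (2.000,3.559)–(1.000,3.515)
cell (2,0): code 0010 → (2.000,0.933)–(2.169,1.000)
cell (2,1): code 0111 → (2.169,1.000)–(3.000,1.687)
cell (2,2): code 1011 → (3.000,2.566)–(2.860,3.000)
cell (2,3): code 0001 → (2.860,3.000)–(2.000,3.559)
cell (3,1): code 0010 → (3.000,1.687)–(3.181,2.000)
cell (3,2): code 0001 → (3.181,2.000)–(3.000,2.566)
total: 12 segments, chained into 1 closed loop(s), length Σ = 8.636381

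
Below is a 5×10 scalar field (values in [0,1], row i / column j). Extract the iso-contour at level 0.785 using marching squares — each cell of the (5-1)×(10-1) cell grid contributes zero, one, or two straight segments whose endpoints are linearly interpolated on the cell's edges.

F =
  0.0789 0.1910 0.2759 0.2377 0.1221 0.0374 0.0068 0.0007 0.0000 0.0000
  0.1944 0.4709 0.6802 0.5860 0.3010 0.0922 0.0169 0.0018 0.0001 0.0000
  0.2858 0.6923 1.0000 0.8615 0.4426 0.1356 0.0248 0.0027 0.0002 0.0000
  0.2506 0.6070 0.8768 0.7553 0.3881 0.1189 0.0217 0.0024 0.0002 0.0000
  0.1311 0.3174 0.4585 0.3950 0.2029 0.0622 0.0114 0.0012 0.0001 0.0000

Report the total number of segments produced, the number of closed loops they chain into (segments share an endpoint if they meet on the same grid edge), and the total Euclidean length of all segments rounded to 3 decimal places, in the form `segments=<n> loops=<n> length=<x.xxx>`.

segments=8 loops=1 length=5.746

cell (1,1): code 0100 → (1.328,2.000)–(2.000,1.301)
cell (1,2): code 1100 → (1.722,3.000)–(1.328,2.000)
cell (1,3): code 1000 → (2.000,3.183)–(1.722,3.000)
cell (2,1): code 0110 → (2.000,1.301)–(3.000,1.660)
cell (2,2): code 1011 → (3.000,2.756)–(2.720,3.000)
cell (2,3): code 0001 → (2.720,3.000)–(2.000,3.183)
cell (3,1): code 0010 → (3.000,1.660)–(3.219,2.000)
cell (3,2): code 0001 → (3.219,2.000)–(3.000,2.756)
total: 8 segments, chained into 1 closed loop(s), length Σ = 5.745581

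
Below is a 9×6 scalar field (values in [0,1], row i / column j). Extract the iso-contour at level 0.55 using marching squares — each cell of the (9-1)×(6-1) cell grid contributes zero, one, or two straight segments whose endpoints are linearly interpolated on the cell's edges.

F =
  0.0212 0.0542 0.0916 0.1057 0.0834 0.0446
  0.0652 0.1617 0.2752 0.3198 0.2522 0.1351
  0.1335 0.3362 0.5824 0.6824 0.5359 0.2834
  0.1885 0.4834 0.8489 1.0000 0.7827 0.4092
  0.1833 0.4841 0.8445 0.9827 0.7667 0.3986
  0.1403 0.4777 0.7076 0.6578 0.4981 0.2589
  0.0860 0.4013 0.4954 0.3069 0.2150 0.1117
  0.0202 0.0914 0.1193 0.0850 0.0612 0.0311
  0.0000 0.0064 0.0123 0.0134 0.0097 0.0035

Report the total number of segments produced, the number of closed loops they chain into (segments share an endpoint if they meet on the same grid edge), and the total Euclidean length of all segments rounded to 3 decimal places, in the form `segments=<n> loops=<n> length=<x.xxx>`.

cell (1,1): code 0100 → (1.895,2.000)–(2.000,1.868)
cell (1,2): code 1100 → (1.635,3.000)–(1.895,2.000)
cell (1,3): code 1000 → (2.000,3.904)–(1.635,3.000)
cell (2,1): code 0110 → (2.000,1.868)–(3.000,1.182)
cell (2,3): code 1101 → (2.057,4.000)–(2.000,3.904)
cell (2,4): code 1000 → (3.000,4.623)–(2.057,4.000)
cell (3,1): code 0110 → (3.000,1.182)–(4.000,1.183)
cell (3,4): code 1001 → (4.000,4.589)–(3.000,4.623)
cell (4,1): code 0110 → (4.000,1.183)–(5.000,1.314)
cell (4,3): code 1011 → (5.000,3.675)–(4.807,4.000)
cell (4,4): code 0001 → (4.807,4.000)–(4.000,4.589)
cell (5,1): code 0010 → (5.000,1.314)–(5.743,2.000)
cell (5,2): code 0011 → (5.743,2.000)–(5.307,3.000)
cell (5,3): code 0001 → (5.307,3.000)–(5.000,3.675)
total: 14 segments, chained into 1 closed loop(s), length Σ = 11.860452

segments=14 loops=1 length=11.860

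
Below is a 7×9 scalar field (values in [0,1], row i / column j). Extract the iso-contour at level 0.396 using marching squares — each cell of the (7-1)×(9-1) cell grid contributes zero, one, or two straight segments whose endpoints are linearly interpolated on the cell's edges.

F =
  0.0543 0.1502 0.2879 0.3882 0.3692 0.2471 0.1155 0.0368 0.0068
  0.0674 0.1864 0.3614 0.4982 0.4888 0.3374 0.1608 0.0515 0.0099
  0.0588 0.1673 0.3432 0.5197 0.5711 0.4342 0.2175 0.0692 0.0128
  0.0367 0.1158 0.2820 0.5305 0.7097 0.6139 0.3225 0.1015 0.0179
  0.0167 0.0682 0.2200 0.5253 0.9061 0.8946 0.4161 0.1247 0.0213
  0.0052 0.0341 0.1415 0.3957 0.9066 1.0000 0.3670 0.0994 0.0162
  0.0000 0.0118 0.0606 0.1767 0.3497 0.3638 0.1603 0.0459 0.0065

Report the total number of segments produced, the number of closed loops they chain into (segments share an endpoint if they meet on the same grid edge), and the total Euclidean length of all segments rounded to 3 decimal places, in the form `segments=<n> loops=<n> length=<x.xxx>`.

segments=18 loops=1 length=15.363

cell (0,2): code 0100 → (0.071,3.000)–(1.000,2.253)
cell (0,3): code 1100 → (0.224,4.000)–(0.071,3.000)
cell (0,4): code 1000 → (1.000,4.613)–(0.224,4.000)
cell (1,2): code 0110 → (1.000,2.253)–(2.000,2.299)
cell (1,4): code 1101 → (1.605,5.000)–(1.000,4.613)
cell (1,5): code 1000 → (2.000,5.176)–(1.605,5.000)
cell (2,2): code 0110 → (2.000,2.299)–(3.000,2.459)
cell (2,5): code 1001 → (3.000,5.748)–(2.000,5.176)
cell (3,2): code 0110 → (3.000,2.459)–(4.000,2.576)
cell (3,5): code 1101 → (3.785,6.000)–(3.000,5.748)
cell (3,6): code 1000 → (4.000,6.069)–(3.785,6.000)
cell (4,2): code 0010 → (4.000,2.576)–(4.998,3.000)
cell (4,3): code 0111 → (4.998,3.000)–(5.000,3.001)
cell (4,5): code 1011 → (5.000,5.954)–(4.409,6.000)
cell (4,6): code 0001 → (4.409,6.000)–(4.000,6.069)
cell (5,3): code 0010 → (5.000,3.001)–(5.917,4.000)
cell (5,4): code 0011 → (5.917,4.000)–(5.949,5.000)
cell (5,5): code 0001 → (5.949,5.000)–(5.000,5.954)
total: 18 segments, chained into 1 closed loop(s), length Σ = 15.362766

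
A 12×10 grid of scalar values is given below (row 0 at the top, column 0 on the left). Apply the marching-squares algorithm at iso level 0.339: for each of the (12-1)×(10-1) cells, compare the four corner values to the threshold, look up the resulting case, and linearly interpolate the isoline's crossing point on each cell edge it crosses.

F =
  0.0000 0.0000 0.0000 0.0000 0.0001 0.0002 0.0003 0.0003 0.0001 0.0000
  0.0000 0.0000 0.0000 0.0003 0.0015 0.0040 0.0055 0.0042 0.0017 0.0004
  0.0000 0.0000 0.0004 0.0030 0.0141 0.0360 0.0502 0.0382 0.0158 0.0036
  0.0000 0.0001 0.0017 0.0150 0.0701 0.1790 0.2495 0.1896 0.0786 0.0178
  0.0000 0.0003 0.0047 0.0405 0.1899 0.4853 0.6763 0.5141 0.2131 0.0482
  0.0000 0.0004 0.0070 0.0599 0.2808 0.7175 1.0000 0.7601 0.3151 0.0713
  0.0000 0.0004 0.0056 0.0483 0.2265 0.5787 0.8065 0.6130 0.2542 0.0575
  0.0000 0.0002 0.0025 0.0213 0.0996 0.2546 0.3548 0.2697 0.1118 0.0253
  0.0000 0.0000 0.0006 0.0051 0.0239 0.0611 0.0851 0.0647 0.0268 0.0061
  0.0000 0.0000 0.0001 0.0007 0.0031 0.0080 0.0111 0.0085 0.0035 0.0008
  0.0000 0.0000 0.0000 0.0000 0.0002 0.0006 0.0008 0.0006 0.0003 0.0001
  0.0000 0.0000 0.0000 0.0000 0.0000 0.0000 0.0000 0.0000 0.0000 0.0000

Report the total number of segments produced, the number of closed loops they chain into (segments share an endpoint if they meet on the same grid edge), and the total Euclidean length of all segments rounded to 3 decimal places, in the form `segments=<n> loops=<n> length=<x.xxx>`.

cell (3,4): code 0100 → (3.522,5.000)–(4.000,4.505)
cell (3,5): code 1100 → (3.210,6.000)–(3.522,5.000)
cell (3,6): code 1100 → (3.460,7.000)–(3.210,6.000)
cell (3,7): code 1000 → (4.000,7.582)–(3.460,7.000)
cell (4,4): code 0110 → (4.000,4.505)–(5.000,4.133)
cell (4,7): code 1001 → (5.000,7.946)–(4.000,7.582)
cell (5,4): code 0110 → (5.000,4.133)–(6.000,4.319)
cell (5,7): code 1001 → (6.000,7.764)–(5.000,7.946)
cell (6,4): code 0010 → (6.000,4.319)–(6.740,5.000)
cell (6,5): code 0111 → (6.740,5.000)–(7.000,5.842)
cell (6,6): code 1011 → (7.000,6.186)–(6.798,7.000)
cell (6,7): code 0001 → (6.798,7.000)–(6.000,7.764)
cell (7,5): code 0010 → (7.000,5.842)–(7.059,6.000)
cell (7,6): code 0001 → (7.059,6.000)–(7.000,6.186)
total: 14 segments, chained into 1 closed loop(s), length Σ = 11.918300

segments=14 loops=1 length=11.918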